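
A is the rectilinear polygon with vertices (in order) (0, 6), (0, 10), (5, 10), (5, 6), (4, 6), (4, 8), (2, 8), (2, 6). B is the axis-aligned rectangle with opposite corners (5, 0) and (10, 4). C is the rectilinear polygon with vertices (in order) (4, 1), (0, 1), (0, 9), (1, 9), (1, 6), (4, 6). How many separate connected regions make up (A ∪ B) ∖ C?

(A ∪ B) ∖ C splits into 2 disjoint pieces (area 13, area 20).

2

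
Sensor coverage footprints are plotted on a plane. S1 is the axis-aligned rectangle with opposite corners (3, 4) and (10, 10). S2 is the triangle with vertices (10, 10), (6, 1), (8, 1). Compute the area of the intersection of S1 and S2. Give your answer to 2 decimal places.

The intersection is the polygon with vertices (7.333,4), (10,10), (8.667,4).
By the shoelace formula its area is 4.00.

4.00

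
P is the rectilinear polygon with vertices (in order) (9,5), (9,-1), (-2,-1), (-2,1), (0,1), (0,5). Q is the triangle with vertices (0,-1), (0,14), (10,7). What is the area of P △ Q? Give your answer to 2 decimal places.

|P| = 58, |Q| = 75, |P∩Q| = 22.5.
|P △ Q| = |P| + |Q| − 2·|P∩Q| = 58 + 75 − 45 = 88.00.

88.00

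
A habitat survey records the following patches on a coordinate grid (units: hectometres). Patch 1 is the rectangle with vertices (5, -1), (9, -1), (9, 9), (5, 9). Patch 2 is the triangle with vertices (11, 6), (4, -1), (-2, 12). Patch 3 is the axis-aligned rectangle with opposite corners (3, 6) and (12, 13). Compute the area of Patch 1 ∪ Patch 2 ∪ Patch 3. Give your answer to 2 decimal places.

By inclusion–exclusion:
Individual areas: |Patch 1| = 40, |Patch 2| = 66.5, |Patch 3| = 63.
|Patch 1∩Patch 2| = 23.3846.
|Patch 1∩Patch 3|: x∈[5,9], y∈[6,9] → 4·3 = 12.
|Patch 2∩Patch 3| = 14.7692.
|Patch 1∩Patch 2∩Patch 3| = 7.3846.
|Patch 1 ∪ Patch 2 ∪ Patch 3| = 169.5 − 50.1538 + 7.3846 = 126.73.

126.73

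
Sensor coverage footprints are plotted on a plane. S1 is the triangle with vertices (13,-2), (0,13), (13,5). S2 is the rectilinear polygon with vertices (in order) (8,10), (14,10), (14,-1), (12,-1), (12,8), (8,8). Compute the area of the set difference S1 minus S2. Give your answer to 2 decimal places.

39.20

|S1| = 45.5, |S1∩S2| = 6.3022.
|S1 ∖ S2| = |S1| − |S1∩S2| = 45.5 − 6.3022 = 39.20.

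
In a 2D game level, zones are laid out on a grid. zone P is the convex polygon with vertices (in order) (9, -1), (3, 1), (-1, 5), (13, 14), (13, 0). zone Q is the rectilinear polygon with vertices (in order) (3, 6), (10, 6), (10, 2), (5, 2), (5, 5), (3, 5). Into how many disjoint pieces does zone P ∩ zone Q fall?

zone P ∩ zone Q is a single connected region.

1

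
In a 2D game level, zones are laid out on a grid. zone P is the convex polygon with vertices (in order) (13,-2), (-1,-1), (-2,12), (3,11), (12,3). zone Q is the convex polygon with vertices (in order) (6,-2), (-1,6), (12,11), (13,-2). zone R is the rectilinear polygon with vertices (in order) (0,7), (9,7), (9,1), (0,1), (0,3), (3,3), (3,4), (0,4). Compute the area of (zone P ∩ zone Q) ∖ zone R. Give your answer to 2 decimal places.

|zone P ∩ zone Q| = 84.0058.
|(zone P ∩ zone Q) ∩ zone R| = 44.1863.
|(zone P ∩ zone Q) ∖ zone R| = 84.0058 − 44.1863 = 39.82.

39.82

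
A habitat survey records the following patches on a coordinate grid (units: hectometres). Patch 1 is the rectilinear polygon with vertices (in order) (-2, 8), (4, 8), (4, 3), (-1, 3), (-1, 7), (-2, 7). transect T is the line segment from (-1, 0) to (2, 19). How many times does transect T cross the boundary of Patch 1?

The segment meets the boundary at (0.263,8), (-0.526,3).

2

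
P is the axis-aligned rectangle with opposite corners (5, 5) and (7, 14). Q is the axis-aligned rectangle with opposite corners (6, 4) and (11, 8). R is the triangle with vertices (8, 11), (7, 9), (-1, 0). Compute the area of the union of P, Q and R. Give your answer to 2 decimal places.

By inclusion–exclusion:
Individual areas: |P| = 18, |Q| = 20, |R| = 3.5.
|P∩Q|: x∈[6,7], y∈[5,8] → 1·3 = 3.
|P∩R| = 1.3611.
|Q∩R| = 0.0069.
|P∩Q∩R| = 0.0069.
|P ∪ Q ∪ R| = 41.5 − 4.3681 + 0.0069 = 37.14.

37.14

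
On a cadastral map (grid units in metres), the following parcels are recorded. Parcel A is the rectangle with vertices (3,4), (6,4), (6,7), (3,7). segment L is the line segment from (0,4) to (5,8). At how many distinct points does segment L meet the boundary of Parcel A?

The segment meets the boundary at (3.75,7), (3,6.4).

2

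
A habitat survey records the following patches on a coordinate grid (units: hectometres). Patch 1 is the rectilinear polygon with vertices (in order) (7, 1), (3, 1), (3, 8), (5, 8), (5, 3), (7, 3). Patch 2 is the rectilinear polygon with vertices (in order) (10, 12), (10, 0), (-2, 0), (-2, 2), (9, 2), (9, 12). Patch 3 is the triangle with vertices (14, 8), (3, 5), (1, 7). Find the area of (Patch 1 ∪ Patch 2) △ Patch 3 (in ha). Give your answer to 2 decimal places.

|Patch 1 ∪ Patch 2| = 48.
|(Patch 1 ∪ Patch 2) ∩ Patch 3| = 4.7972.
|(Patch 1 ∪ Patch 2) △ Patch 3| = 48 + 14 − 9.5944 = 52.41.

52.41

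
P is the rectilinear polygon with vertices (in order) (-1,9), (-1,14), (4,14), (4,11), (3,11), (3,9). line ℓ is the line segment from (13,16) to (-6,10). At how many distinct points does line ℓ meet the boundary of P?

2

The segment meets the boundary at (-1,11.579), (4,13.158).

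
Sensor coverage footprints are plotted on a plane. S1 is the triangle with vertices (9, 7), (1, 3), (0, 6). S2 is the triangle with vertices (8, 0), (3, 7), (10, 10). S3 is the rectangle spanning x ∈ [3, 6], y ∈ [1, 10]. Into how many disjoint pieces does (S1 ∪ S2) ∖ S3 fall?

2

(S1 ∪ S2) ∖ S3 splits into 2 disjoint pieces (area 7, area 23.7714).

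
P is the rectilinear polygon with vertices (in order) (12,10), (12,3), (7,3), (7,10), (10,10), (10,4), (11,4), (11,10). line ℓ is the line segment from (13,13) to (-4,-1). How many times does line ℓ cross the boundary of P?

2

The segment meets the boundary at (7,8.059), (9.357,10).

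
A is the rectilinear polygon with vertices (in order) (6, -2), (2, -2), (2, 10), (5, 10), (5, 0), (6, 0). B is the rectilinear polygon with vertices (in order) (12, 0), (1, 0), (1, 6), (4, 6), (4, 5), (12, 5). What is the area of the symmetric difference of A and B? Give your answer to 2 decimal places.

62.00

|A| = 38, |B| = 58, |A∩B| = 17.
|A △ B| = |A| + |B| − 2·|A∩B| = 38 + 58 − 34 = 62.00.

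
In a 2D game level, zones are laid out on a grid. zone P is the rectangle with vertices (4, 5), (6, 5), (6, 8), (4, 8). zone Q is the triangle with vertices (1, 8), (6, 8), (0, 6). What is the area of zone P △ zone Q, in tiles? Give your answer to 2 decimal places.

|zone P| = 6, |zone Q| = 5, |zone P∩zone Q| = 0.6667.
|zone P △ zone Q| = |zone P| + |zone Q| − 2·|zone P∩zone Q| = 6 + 5 − 1.3333 = 9.67.

9.67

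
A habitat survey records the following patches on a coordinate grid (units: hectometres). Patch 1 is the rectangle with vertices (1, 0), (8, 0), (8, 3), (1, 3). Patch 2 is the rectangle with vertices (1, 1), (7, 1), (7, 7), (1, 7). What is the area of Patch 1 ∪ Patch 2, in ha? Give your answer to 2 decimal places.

By inclusion–exclusion:
Individual areas: |Patch 1| = 21, |Patch 2| = 36.
|Patch 1∩Patch 2|: x∈[1,7], y∈[1,3] → 6·2 = 12.
|Patch 1 ∪ Patch 2| = 57 − 12 = 45.00.

45.00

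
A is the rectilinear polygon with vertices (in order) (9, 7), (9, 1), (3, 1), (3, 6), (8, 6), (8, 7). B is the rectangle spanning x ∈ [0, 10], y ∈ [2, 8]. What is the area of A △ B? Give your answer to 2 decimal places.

|A| = 31, |B| = 60, |A∩B| = 25.
|A △ B| = |A| + |B| − 2·|A∩B| = 31 + 60 − 50 = 41.00.

41.00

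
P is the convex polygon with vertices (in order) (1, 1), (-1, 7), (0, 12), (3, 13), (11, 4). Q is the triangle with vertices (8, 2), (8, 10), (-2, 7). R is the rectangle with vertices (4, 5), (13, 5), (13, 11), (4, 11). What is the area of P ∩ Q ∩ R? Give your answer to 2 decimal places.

15.18

The intersection is the polygon with vertices (6.158,9.447), (8,7.375), (8,5), (4,5), (4,8.8).
By the shoelace formula its area is 15.18.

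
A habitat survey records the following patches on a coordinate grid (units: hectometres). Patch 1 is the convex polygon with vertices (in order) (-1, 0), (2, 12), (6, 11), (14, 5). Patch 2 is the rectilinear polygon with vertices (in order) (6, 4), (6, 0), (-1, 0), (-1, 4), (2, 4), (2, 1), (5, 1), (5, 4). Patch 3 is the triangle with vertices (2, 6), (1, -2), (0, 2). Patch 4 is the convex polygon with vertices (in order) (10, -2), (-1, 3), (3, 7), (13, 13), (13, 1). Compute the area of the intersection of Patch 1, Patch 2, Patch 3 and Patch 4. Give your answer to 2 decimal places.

The intersection is the polygon with vertices (1.484,1.871), (0.222,2.444), (1,4), (1.75,4).
By the shoelace formula its area is 2.00.

2.00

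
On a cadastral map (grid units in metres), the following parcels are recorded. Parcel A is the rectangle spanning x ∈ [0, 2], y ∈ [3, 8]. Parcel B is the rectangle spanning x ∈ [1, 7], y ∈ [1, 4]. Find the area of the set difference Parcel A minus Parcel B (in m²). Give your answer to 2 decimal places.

9.00

|Parcel A∩Parcel B|: x∈[1,2], y∈[3,4] → 1·1 = 1.
|Parcel A| = 10.
|Parcel A ∖ Parcel B| = |Parcel A| − |Parcel A∩Parcel B| = 10 − 1 = 9.00.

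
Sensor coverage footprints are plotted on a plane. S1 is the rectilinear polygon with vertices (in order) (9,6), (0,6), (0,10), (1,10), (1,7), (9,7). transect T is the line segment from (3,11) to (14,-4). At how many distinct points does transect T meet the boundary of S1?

2

The segment meets the boundary at (6.667,6), (5.933,7).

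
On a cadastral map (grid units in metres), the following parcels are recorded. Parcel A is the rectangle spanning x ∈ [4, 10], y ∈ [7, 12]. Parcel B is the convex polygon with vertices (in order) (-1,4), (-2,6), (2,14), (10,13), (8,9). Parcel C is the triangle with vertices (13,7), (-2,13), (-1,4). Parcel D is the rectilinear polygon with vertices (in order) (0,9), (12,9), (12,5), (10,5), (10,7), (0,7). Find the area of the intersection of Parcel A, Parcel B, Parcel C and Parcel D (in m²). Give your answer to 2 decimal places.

4.40

The intersection is the polygon with vertices (4.4,7), (4,7), (4,9), (8,9).
By the shoelace formula its area is 4.40.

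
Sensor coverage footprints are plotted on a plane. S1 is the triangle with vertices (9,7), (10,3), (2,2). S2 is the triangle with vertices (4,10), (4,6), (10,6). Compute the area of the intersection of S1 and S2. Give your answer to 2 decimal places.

0.77

The intersection is the polygon with vertices (9.25,6), (7.6,6), (8.759,6.828), (9.1,6.6).
By the shoelace formula its area is 0.77.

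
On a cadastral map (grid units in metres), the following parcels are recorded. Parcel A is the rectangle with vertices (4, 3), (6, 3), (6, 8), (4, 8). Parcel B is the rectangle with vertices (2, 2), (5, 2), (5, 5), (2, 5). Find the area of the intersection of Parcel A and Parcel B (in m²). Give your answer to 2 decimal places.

|Parcel A∩Parcel B|: x∈[4,5], y∈[3,5] → 1·2 = 2.

2.00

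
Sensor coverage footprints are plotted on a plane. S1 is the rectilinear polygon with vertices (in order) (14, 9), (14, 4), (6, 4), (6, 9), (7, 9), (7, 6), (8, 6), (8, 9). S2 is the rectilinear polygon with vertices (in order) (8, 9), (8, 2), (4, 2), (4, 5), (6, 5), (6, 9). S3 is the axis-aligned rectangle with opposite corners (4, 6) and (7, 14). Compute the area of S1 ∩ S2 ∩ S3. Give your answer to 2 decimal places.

The intersection is the polygon with vertices (6,9), (7,9), (7,6), (6,6).
By the shoelace formula its area is 3.00.

3.00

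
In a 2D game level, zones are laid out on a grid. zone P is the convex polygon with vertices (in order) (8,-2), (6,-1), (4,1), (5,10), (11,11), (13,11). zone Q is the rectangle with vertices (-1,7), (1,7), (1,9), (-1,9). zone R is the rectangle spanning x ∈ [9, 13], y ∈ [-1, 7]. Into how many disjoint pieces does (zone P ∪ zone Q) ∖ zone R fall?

2

(zone P ∪ zone Q) ∖ zone R splits into 2 disjoint pieces (area 63.1231, area 4).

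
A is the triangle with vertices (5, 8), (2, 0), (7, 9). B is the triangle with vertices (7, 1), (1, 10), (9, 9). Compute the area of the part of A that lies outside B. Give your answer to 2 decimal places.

2.28

|A| = 6.5, |A∩B| = 4.223.
|A ∖ B| = |A| − |A∩B| = 6.5 − 4.223 = 2.28.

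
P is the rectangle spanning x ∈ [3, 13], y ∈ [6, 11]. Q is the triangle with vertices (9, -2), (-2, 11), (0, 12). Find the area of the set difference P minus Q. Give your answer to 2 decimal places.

49.43

|P| = 50, |P∩Q| = 0.5714.
|P ∖ Q| = |P| − |P∩Q| = 50 − 0.5714 = 49.43.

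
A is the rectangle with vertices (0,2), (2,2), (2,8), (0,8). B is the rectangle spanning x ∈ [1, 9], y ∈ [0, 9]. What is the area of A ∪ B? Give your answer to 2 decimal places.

By inclusion–exclusion:
Individual areas: |A| = 12, |B| = 72.
|A∩B|: x∈[1,2], y∈[2,8] → 1·6 = 6.
|A ∪ B| = 84 − 6 = 78.00.

78.00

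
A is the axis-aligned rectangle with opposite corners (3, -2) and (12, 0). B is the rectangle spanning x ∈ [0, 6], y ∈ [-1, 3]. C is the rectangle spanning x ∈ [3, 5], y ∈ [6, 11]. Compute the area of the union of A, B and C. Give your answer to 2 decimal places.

By inclusion–exclusion:
Individual areas: |A| = 18, |B| = 24, |C| = 10.
|A∩B|: x∈[3,6], y∈[-1,0] → 3·1 = 3.
|A∩C| = 0 (no overlap).
|B∩C| = 0 (no overlap).
|A∩B∩C| = 0.
|A ∪ B ∪ C| = 52 − 3 + 0 = 49.00.

49.00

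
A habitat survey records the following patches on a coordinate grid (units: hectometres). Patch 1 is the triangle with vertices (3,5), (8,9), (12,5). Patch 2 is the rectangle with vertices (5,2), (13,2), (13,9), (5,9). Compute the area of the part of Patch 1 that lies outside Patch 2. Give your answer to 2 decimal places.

|Patch 1| = 18, |Patch 1∩Patch 2| = 16.4.
|Patch 1 ∖ Patch 2| = |Patch 1| − |Patch 1∩Patch 2| = 18 − 16.4 = 1.60.

1.60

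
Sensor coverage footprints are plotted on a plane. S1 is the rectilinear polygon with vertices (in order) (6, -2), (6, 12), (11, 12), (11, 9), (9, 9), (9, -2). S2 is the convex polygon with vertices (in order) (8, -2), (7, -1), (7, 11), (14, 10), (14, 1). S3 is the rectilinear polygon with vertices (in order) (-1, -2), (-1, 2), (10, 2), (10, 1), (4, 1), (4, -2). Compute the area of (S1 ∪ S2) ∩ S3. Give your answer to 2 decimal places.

The region (S1 ∪ S2) ∩ S3 is the polygon with vertices (6,2), (10,2), (10,1), (6,1).
By the shoelace formula its area is 4.00.

4.00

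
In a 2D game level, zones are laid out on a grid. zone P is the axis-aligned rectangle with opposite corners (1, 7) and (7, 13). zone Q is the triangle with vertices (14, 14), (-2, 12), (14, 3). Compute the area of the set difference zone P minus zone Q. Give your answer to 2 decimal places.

11.32

|zone P| = 36, |zone P∩zone Q| = 24.684.
|zone P ∖ zone Q| = |zone P| − |zone P∩zone Q| = 36 − 24.684 = 11.32.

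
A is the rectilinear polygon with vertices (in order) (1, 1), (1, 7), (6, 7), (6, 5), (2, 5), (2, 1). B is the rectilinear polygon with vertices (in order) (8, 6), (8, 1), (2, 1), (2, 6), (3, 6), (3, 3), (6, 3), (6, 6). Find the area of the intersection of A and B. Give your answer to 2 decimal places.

1.00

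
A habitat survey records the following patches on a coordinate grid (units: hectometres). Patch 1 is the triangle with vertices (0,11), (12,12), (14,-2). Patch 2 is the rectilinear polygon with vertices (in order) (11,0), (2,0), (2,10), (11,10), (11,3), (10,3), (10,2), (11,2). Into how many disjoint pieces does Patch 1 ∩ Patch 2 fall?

Patch 1 ∩ Patch 2 is a single connected region.

1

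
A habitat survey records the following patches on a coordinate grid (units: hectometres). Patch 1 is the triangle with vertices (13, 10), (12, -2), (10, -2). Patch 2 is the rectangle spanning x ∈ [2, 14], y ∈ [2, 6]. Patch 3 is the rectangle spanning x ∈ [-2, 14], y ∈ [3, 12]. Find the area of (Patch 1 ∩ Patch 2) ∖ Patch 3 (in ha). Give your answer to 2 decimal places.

1.25

|Patch 1 ∩ Patch 2| = 4.
|(Patch 1 ∩ Patch 2) ∩ Patch 3| = 2.75.
|(Patch 1 ∩ Patch 2) ∖ Patch 3| = 4 − 2.75 = 1.25.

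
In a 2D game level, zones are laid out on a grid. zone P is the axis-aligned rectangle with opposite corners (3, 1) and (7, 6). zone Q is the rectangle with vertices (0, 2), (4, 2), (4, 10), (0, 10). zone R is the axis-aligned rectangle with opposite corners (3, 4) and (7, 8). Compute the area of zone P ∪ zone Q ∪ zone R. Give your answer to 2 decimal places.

54.00

By inclusion–exclusion:
Individual areas: |zone P| = 20, |zone Q| = 32, |zone R| = 16.
|zone P∩zone Q|: x∈[3,4], y∈[2,6] → 1·4 = 4.
|zone P∩zone R|: x∈[3,7], y∈[4,6] → 4·2 = 8.
|zone Q∩zone R|: x∈[3,4], y∈[4,8] → 1·4 = 4.
|zone P∩zone Q∩zone R| = 2.
|zone P ∪ zone Q ∪ zone R| = 68 − 16 + 2 = 54.00.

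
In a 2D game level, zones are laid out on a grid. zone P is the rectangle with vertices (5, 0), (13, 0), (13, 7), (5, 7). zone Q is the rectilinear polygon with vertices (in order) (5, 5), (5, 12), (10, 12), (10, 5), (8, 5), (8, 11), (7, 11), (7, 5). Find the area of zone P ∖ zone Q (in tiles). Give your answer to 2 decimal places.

48.00

|zone P| = 56, |zone P∩zone Q| = 8.
|zone P ∖ zone Q| = |zone P| − |zone P∩zone Q| = 56 − 8 = 48.00.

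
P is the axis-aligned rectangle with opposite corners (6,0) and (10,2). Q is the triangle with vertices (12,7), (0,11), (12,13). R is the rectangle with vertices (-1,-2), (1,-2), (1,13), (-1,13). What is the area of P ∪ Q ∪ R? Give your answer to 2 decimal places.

73.75

By inclusion–exclusion:
Individual areas: |P| = 8, |Q| = 36, |R| = 30.
|P∩Q| = 0.
|P∩R| = 0 (no overlap).
|Q∩R| = 0.25.
|P∩Q∩R| = 0.
|P ∪ Q ∪ R| = 74 − 0.25 + 0 = 73.75.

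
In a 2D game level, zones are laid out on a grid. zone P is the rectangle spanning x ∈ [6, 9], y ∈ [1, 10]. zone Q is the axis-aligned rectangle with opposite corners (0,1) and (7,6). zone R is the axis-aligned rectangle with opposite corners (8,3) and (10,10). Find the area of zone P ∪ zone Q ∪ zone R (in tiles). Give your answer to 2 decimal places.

64.00

By inclusion–exclusion:
Individual areas: |zone P| = 27, |zone Q| = 35, |zone R| = 14.
|zone P∩zone Q|: x∈[6,7], y∈[1,6] → 1·5 = 5.
|zone P∩zone R|: x∈[8,9], y∈[3,10] → 1·7 = 7.
|zone Q∩zone R| = 0 (no overlap).
|zone P∩zone Q∩zone R| = 0.
|zone P ∪ zone Q ∪ zone R| = 76 − 12 + 0 = 64.00.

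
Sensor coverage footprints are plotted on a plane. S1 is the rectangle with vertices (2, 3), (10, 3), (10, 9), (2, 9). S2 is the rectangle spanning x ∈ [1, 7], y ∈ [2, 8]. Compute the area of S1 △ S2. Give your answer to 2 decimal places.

|S1∩S2|: x∈[2,7], y∈[3,8] → 5·5 = 25.
|S1 △ S2| = |S1| + |S2| − 2·|S1∩S2| = 48 + 36 − 50 = 34.00.

34.00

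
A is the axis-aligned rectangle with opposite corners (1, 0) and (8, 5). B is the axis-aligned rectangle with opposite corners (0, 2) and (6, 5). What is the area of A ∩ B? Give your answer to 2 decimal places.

15.00

|A∩B|: x∈[1,6], y∈[2,5] → 5·3 = 15.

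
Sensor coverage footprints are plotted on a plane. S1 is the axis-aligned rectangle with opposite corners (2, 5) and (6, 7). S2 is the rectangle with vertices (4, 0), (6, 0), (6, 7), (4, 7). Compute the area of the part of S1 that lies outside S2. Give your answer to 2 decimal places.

|S1∩S2|: x∈[4,6], y∈[5,7] → 2·2 = 4.
|S1| = 8.
|S1 ∖ S2| = |S1| − |S1∩S2| = 8 − 4 = 4.00.

4.00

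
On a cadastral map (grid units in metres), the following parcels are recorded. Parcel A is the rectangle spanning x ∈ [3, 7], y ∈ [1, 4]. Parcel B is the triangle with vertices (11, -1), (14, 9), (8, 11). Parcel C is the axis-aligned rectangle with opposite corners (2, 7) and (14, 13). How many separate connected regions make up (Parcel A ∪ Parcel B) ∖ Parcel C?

2

(Parcel A ∪ Parcel B) ∖ Parcel C splits into 2 disjoint pieces (area 12, area 17.6).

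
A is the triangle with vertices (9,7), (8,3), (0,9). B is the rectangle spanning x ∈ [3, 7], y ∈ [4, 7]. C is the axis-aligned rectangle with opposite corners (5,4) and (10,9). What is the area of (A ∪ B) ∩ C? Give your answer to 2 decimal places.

The region (A ∪ B) ∩ C is the polygon with vertices (5,4), (5,7.889), (9,7), (8.25,4), (6.667,4).
By the shoelace formula its area is 12.65.

12.65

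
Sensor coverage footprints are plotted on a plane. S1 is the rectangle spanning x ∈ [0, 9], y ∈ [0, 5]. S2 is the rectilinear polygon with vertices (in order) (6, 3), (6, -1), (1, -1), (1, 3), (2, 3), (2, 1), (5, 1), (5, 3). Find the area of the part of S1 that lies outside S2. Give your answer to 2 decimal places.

36.00

|S1| = 45, |S1∩S2| = 9.
|S1 ∖ S2| = |S1| − |S1∩S2| = 45 − 9 = 36.00.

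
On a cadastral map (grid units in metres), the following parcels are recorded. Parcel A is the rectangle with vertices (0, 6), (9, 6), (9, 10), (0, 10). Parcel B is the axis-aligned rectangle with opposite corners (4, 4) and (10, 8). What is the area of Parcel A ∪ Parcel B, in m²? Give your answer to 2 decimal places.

50.00

By inclusion–exclusion:
Individual areas: |Parcel A| = 36, |Parcel B| = 24.
|Parcel A∩Parcel B|: x∈[4,9], y∈[6,8] → 5·2 = 10.
|Parcel A ∪ Parcel B| = 60 − 10 = 50.00.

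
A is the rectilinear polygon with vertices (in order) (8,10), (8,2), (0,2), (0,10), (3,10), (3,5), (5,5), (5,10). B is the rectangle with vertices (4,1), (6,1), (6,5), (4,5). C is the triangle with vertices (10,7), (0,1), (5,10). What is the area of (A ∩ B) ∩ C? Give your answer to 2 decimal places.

The region (A ∩ B) ∩ C is the polygon with vertices (4,5), (5,5), (6,5), (6,4.6), (4,3.4).
By the shoelace formula its area is 2.00.

2.00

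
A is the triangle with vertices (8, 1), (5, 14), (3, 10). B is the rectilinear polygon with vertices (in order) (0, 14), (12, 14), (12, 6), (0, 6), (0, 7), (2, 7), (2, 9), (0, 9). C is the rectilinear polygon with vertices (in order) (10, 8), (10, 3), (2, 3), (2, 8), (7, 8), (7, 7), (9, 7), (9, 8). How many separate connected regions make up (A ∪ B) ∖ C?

3

(A ∪ B) ∖ C splits into 3 disjoint pieces (area 0.6496, area 2, area 76).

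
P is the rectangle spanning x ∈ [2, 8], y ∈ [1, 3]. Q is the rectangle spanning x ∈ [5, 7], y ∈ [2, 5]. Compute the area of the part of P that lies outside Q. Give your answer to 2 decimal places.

10.00

|P∩Q|: x∈[5,7], y∈[2,3] → 2·1 = 2.
|P| = 12.
|P ∖ Q| = |P| − |P∩Q| = 12 − 2 = 10.00.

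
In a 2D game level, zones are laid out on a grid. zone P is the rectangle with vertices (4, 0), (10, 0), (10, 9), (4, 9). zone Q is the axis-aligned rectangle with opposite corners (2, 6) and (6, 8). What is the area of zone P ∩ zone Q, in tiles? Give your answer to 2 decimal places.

4.00

|zone P∩zone Q|: x∈[4,6], y∈[6,8] → 2·2 = 4.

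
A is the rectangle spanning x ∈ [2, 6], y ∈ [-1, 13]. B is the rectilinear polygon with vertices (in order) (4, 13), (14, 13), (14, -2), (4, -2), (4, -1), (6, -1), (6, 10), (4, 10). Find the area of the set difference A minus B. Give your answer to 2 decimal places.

|A| = 56, |A∩B| = 6.
|A ∖ B| = |A| − |A∩B| = 56 − 6 = 50.00.

50.00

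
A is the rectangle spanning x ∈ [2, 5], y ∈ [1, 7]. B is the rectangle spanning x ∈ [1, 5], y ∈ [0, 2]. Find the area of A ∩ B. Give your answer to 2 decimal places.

3.00

|A∩B|: x∈[2,5], y∈[1,2] → 3·1 = 3.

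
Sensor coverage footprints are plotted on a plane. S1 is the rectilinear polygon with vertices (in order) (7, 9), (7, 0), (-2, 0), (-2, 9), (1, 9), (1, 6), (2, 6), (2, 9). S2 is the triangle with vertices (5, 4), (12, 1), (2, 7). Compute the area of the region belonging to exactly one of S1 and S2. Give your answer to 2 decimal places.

|S1| = 78, |S2| = 6, |S1∩S2| = 3.8571.
|S1 △ S2| = |S1| + |S2| − 2·|S1∩S2| = 78 + 6 − 7.7143 = 76.29.

76.29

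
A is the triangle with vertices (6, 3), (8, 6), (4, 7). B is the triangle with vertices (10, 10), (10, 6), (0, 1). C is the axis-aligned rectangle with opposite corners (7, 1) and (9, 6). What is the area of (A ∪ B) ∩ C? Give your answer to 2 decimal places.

2.00

The region (A ∪ B) ∩ C is the polygon with vertices (7,4.5), (7,6), (9,6), (9,5.5).
By the shoelace formula its area is 2.00.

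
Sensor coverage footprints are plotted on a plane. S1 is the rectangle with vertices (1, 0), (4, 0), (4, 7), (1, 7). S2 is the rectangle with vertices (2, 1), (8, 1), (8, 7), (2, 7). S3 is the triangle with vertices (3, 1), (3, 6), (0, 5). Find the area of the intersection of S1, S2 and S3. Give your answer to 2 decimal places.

The intersection is the polygon with vertices (2,5.667), (3,6), (3,1), (2,2.333).
By the shoelace formula its area is 4.17.

4.17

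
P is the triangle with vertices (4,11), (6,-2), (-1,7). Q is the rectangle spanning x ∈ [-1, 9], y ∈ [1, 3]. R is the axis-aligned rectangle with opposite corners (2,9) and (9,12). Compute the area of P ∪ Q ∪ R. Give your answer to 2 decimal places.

By inclusion–exclusion:
Individual areas: |P| = 36.5, |Q| = 20, |R| = 21.
|P∩Q| = 4.9915.
|P∩R| = 2.7077.
|Q∩R| = 0 (no overlap).
|P∩Q∩R| = 0.
|P ∪ Q ∪ R| = 77.5 − 7.6991 + 0 = 69.80.

69.80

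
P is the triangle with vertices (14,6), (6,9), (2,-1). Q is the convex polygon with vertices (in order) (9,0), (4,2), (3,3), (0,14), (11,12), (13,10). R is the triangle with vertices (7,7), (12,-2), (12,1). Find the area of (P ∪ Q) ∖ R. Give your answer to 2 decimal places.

117.93

|P ∪ Q| = 120.6449.
|(P ∪ Q) ∩ R| = 2.7153.
|(P ∪ Q) ∖ R| = 120.6449 − 2.7153 = 117.93.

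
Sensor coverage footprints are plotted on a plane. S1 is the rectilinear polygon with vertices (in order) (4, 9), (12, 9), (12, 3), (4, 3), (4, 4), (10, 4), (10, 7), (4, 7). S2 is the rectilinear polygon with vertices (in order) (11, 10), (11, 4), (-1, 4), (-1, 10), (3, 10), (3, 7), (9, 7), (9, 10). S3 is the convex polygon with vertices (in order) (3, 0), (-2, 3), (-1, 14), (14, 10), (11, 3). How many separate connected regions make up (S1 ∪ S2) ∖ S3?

1

(S1 ∪ S2) ∖ S3 is a single connected region.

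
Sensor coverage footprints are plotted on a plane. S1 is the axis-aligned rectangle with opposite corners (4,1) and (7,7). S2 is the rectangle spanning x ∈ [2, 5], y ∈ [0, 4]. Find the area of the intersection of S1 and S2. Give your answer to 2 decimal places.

|S1∩S2|: x∈[4,5], y∈[1,4] → 1·3 = 3.

3.00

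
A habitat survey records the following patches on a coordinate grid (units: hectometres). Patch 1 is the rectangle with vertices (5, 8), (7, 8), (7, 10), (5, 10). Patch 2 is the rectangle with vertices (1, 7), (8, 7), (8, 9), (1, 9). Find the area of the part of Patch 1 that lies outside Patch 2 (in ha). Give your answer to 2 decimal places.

|Patch 1∩Patch 2|: x∈[5,7], y∈[8,9] → 2·1 = 2.
|Patch 1| = 4.
|Patch 1 ∖ Patch 2| = |Patch 1| − |Patch 1∩Patch 2| = 4 − 2 = 2.00.

2.00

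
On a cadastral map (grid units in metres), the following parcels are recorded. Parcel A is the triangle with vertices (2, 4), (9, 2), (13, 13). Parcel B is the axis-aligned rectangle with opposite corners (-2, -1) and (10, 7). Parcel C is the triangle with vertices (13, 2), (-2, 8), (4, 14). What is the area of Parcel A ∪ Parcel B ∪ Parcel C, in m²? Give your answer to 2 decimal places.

By inclusion–exclusion:
Individual areas: |Parcel A| = 42.5, |Parcel B| = 96, |Parcel C| = 63.
|Parcel A∩Parcel B| = 26.125.
|Parcel A∩Parcel C| = 17.1544.
|Parcel B∩Parcel C| = 17.675.
|Parcel A∩Parcel B∩Parcel C| = 13.7078.
|Parcel A ∪ Parcel B ∪ Parcel C| = 201.5 − 60.9544 + 13.7078 = 154.25.

154.25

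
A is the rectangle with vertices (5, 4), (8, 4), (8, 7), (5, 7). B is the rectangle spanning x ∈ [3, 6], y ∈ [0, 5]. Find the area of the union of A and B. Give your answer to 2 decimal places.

23.00

By inclusion–exclusion:
Individual areas: |A| = 9, |B| = 15.
|A∩B|: x∈[5,6], y∈[4,5] → 1·1 = 1.
|A ∪ B| = 24 − 1 = 23.00.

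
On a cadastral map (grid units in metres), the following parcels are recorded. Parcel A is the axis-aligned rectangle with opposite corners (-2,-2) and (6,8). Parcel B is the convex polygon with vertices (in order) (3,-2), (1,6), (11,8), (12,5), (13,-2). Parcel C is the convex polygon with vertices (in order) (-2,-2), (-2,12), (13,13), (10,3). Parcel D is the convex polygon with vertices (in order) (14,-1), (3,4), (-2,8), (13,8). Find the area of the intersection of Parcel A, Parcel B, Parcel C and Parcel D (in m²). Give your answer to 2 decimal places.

The intersection is the polygon with vertices (6,7), (6,2.636), (3,4), (1.125,5.5), (1,6).
By the shoelace formula its area is 12.92.

12.92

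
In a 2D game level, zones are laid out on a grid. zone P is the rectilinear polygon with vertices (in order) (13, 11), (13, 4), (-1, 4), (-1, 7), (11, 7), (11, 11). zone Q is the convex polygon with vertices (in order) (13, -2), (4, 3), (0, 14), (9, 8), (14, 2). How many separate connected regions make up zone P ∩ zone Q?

1

zone P ∩ zone Q is a single connected region.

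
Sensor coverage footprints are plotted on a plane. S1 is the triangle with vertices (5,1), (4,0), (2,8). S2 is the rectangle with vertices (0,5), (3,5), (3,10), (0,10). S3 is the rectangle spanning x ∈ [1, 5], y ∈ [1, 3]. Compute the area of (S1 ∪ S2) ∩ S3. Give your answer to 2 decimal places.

The region (S1 ∪ S2) ∩ S3 is the polygon with vertices (3.25,3), (4.143,3), (5,1), (3.75,1).
By the shoelace formula its area is 2.14.

2.14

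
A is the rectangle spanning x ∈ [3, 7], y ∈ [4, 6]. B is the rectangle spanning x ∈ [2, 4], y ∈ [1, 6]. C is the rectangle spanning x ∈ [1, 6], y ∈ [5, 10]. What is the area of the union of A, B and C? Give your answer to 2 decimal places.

37.00

By inclusion–exclusion:
Individual areas: |A| = 8, |B| = 10, |C| = 25.
|A∩B|: x∈[3,4], y∈[4,6] → 1·2 = 2.
|A∩C|: x∈[3,6], y∈[5,6] → 3·1 = 3.
|B∩C|: x∈[2,4], y∈[5,6] → 2·1 = 2.
|A∩B∩C| = 1.
|A ∪ B ∪ C| = 43 − 7 + 1 = 37.00.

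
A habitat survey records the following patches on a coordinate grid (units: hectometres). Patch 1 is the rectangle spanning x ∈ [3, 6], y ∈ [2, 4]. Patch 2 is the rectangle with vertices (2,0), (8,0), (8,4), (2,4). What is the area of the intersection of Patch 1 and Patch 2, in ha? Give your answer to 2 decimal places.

6.00

|Patch 1∩Patch 2|: x∈[3,6], y∈[2,4] → 3·2 = 6.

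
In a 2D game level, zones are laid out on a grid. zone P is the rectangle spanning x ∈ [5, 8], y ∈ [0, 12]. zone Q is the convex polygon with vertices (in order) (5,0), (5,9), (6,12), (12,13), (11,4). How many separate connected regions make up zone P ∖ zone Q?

zone P ∖ zone Q splits into 2 disjoint pieces (area 3, area 1.5).

2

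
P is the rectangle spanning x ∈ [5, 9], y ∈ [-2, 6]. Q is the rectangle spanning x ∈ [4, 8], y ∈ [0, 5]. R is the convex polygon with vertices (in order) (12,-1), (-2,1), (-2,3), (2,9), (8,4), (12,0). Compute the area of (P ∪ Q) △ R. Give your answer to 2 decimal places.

|P ∪ Q| = 37.
|(P ∪ Q) ∩ R| = 25.1714.
|(P ∪ Q) △ R| = 37 + 71 − 50.3429 = 57.66.

57.66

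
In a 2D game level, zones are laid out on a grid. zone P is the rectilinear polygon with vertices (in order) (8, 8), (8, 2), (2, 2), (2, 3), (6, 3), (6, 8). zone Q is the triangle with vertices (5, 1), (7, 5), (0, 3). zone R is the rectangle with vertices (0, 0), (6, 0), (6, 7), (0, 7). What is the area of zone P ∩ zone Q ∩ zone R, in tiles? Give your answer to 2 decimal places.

3.70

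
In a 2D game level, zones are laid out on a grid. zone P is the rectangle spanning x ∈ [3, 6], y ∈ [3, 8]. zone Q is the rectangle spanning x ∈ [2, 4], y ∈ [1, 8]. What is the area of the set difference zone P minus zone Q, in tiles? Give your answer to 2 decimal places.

10.00

|zone P∩zone Q|: x∈[3,4], y∈[3,8] → 1·5 = 5.
|zone P| = 15.
|zone P ∖ zone Q| = |zone P| − |zone P∩zone Q| = 15 − 5 = 10.00.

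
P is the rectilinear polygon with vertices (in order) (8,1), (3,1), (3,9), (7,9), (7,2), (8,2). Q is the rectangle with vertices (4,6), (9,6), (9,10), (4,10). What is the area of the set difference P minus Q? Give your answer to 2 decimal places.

|P| = 33, |P∩Q| = 9.
|P ∖ Q| = |P| − |P∩Q| = 33 − 9 = 24.00.

24.00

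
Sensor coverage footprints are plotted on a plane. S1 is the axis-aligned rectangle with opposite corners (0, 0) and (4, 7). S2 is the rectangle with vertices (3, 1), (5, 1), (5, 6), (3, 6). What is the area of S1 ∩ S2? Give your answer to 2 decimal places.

5.00

|S1∩S2|: x∈[3,4], y∈[1,6] → 1·5 = 5.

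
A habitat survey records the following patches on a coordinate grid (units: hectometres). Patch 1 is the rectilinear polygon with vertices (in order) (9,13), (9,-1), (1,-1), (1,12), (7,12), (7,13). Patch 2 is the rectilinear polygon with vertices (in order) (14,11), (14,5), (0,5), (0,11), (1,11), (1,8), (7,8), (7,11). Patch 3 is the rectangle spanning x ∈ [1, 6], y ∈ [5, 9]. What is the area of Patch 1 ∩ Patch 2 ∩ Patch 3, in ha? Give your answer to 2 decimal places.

15.00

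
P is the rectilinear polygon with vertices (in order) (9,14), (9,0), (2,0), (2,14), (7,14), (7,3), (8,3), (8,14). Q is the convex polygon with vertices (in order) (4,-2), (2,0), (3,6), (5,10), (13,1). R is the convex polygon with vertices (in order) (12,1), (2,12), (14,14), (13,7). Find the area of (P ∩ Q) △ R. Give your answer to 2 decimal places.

|P ∩ Q| = 45.8125.
|(P ∩ Q) ∩ R| = 4.0351.
|(P ∩ Q) △ R| = 45.8125 + 76.5 − 8.0702 = 114.24.

114.24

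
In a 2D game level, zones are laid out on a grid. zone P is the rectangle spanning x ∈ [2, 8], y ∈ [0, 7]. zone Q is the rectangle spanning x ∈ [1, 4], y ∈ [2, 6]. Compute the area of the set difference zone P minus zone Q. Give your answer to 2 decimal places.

34.00

|zone P∩zone Q|: x∈[2,4], y∈[2,6] → 2·4 = 8.
|zone P| = 42.
|zone P ∖ zone Q| = |zone P| − |zone P∩zone Q| = 42 − 8 = 34.00.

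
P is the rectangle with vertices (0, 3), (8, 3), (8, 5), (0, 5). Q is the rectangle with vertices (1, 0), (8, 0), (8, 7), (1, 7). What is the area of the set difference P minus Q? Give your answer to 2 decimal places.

2.00

|P∩Q|: x∈[1,8], y∈[3,5] → 7·2 = 14.
|P| = 16.
|P ∖ Q| = |P| − |P∩Q| = 16 − 14 = 2.00.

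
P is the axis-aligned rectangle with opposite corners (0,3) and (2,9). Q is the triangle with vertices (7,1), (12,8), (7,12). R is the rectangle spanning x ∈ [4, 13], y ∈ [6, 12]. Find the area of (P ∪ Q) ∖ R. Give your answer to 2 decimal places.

20.93

|P ∪ Q| = 39.5.
|(P ∪ Q) ∩ R| = 18.5714.
|(P ∪ Q) ∖ R| = 39.5 − 18.5714 = 20.93.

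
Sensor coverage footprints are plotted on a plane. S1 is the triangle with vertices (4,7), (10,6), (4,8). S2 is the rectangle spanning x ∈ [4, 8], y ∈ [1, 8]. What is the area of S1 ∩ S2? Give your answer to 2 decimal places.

The intersection is the polygon with vertices (4,7), (4,8), (8,6.667), (8,6.333).
By the shoelace formula its area is 2.67.

2.67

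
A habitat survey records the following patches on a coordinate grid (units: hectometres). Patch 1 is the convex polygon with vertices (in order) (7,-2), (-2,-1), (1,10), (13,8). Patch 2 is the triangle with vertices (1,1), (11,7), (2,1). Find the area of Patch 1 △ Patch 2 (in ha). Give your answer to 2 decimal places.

|Patch 1| = 117, |Patch 2| = 3, |Patch 1∩Patch 2| = 3.
|Patch 1 △ Patch 2| = |Patch 1| + |Patch 2| − 2·|Patch 1∩Patch 2| = 117 + 3 − 6 = 114.00.

114.00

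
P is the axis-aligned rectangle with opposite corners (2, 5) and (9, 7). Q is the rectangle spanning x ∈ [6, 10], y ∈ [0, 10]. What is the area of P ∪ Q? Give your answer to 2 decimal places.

By inclusion–exclusion:
Individual areas: |P| = 14, |Q| = 40.
|P∩Q|: x∈[6,9], y∈[5,7] → 3·2 = 6.
|P ∪ Q| = 54 − 6 = 48.00.

48.00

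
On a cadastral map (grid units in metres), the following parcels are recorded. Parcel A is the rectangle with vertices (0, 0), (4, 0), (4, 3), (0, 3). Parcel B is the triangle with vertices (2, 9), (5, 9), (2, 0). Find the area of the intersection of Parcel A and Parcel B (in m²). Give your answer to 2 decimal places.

The intersection is the polygon with vertices (3,3), (2,0), (2,3).
By the shoelace formula its area is 1.50.

1.50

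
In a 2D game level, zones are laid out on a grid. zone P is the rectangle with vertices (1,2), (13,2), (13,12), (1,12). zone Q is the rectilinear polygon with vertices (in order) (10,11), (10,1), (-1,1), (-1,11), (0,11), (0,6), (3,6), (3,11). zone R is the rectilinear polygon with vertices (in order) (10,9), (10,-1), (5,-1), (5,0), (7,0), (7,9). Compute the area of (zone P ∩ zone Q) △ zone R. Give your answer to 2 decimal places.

|zone P ∩ zone Q| = 71.
|(zone P ∩ zone Q) ∩ zone R| = 21.
|(zone P ∩ zone Q) △ zone R| = 71 + 32 − 42 = 61.00.

61.00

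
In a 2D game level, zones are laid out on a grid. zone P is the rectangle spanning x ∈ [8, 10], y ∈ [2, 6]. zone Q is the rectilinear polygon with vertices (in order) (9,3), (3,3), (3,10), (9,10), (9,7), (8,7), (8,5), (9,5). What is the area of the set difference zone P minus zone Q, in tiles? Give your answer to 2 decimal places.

6.00

|zone P| = 8, |zone P∩zone Q| = 2.
|zone P ∖ zone Q| = |zone P| − |zone P∩zone Q| = 8 − 2 = 6.00.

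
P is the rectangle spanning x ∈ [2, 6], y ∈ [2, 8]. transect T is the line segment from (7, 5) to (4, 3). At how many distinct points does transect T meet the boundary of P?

1

The segment meets the boundary at (6,4.333).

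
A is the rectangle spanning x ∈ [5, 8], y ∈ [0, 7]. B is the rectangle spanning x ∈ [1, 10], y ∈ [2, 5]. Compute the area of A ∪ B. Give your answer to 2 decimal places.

39.00

By inclusion–exclusion:
Individual areas: |A| = 21, |B| = 27.
|A∩B|: x∈[5,8], y∈[2,5] → 3·3 = 9.
|A ∪ B| = 48 − 9 = 39.00.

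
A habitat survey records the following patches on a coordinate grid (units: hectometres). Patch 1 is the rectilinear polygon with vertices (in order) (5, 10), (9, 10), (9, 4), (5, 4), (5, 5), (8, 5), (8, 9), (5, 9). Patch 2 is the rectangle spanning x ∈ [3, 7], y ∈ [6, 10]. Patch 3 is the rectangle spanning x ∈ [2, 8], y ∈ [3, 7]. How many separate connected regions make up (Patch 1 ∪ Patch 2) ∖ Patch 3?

(Patch 1 ∪ Patch 2) ∖ Patch 3 is a single connected region.

1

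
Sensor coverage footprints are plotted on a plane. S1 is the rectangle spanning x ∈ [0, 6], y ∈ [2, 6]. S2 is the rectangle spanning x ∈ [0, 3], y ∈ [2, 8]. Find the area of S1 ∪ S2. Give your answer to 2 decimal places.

30.00

By inclusion–exclusion:
Individual areas: |S1| = 24, |S2| = 18.
|S1∩S2|: x∈[0,3], y∈[2,6] → 3·4 = 12.
|S1 ∪ S2| = 42 − 12 = 30.00.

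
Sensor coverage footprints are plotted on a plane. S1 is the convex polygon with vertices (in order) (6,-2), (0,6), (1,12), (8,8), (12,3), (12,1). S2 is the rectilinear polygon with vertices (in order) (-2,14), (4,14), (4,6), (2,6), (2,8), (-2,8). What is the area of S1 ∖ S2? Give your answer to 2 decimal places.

77.24

|S1| = 92, |S1∩S2| = 14.7619.
|S1 ∖ S2| = |S1| − |S1∩S2| = 92 − 14.7619 = 77.24.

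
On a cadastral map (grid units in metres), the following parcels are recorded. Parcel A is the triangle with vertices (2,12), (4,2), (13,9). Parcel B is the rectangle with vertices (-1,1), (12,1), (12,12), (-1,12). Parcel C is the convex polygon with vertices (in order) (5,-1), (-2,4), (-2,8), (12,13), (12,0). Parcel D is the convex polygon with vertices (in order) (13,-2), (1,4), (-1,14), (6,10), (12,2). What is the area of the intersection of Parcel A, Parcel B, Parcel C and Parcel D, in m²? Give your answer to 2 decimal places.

The intersection is the polygon with vertices (5.077,10.527), (6,10), (9.053,5.93), (4.391,2.304), (3.889,2.556), (2.48,9.6).
By the shoelace formula its area is 30.95.

30.95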